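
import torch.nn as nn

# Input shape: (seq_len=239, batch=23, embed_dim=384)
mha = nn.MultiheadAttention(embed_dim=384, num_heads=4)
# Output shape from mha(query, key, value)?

Input shape: (239, 23, 384)
Output shape: (239, 23, 384)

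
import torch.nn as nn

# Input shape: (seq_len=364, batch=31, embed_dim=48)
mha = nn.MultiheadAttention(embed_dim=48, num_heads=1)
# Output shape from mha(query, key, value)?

Input shape: (364, 31, 48)
Output shape: (364, 31, 48)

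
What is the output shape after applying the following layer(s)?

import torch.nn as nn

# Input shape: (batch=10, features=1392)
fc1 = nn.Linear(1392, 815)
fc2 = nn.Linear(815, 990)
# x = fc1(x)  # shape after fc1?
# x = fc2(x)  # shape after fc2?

Input shape: (10, 1392)
  -> after fc1: (10, 815)
Output shape: (10, 990)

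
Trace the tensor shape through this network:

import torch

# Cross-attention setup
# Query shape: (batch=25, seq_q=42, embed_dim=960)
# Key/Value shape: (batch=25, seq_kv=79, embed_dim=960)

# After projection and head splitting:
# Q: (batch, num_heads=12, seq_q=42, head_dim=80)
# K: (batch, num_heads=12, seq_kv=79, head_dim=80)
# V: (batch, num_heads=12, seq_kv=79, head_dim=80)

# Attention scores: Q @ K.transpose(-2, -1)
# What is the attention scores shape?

Input shape: (25, 42, 960)
Output shape: (25, 12, 42, 79)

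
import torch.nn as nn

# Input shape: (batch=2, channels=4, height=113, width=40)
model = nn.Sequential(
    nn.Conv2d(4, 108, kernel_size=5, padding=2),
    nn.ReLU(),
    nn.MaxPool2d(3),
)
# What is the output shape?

Input shape: (2, 4, 113, 40)
  -> after Conv2d: (2, 108, 113, 40)
  -> after ReLU: (2, 108, 113, 40)
Output shape: (2, 108, 37, 13)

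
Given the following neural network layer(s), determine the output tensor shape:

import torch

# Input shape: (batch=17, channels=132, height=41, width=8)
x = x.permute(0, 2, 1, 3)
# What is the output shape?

Input shape: (17, 132, 41, 8)
Output shape: (17, 41, 132, 8)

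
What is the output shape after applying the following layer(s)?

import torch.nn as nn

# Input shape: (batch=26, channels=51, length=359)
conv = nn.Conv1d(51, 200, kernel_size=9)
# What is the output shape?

Input shape: (26, 51, 359)
Output shape: (26, 200, 351)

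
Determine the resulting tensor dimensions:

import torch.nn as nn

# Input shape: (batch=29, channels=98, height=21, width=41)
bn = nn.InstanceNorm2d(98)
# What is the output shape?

Input shape: (29, 98, 21, 41)
Output shape: (29, 98, 21, 41)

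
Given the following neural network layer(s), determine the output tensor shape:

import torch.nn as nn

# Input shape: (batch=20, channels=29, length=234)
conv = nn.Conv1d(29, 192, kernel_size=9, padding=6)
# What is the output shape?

Input shape: (20, 29, 234)
Output shape: (20, 192, 238)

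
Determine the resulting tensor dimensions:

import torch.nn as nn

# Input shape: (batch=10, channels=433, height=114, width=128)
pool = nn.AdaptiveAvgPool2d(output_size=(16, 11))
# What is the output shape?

Input shape: (10, 433, 114, 128)
Output shape: (10, 433, 16, 11)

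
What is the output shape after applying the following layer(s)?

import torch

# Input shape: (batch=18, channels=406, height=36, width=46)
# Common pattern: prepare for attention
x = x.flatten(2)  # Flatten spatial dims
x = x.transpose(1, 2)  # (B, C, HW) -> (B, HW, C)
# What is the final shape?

Input shape: (18, 406, 36, 46)
  -> after flatten(2): (18, 406, 1656)
Output shape: (18, 1656, 406)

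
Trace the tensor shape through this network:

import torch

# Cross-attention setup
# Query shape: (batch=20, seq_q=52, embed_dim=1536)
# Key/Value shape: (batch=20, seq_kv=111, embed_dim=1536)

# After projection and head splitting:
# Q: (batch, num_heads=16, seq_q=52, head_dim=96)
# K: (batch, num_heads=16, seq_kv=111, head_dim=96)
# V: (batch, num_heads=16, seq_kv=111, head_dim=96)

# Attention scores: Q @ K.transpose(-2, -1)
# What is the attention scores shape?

Input shape: (20, 52, 1536)
Output shape: (20, 16, 52, 111)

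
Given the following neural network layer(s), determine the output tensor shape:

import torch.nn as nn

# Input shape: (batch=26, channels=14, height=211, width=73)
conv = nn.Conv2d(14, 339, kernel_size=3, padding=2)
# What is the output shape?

Input shape: (26, 14, 211, 73)
Output shape: (26, 339, 213, 75)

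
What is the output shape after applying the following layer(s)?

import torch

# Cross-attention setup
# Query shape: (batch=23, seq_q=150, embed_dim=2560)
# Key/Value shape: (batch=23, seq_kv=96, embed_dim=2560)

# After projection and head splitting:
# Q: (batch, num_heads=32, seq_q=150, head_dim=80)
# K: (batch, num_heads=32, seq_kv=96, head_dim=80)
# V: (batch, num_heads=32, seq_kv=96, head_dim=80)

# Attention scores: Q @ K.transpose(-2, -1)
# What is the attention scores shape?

Input shape: (23, 150, 2560)
Output shape: (23, 32, 150, 96)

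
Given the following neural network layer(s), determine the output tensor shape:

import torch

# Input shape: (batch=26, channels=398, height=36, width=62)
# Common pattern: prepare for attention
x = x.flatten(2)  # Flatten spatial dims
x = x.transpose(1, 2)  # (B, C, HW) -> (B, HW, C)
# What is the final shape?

Input shape: (26, 398, 36, 62)
  -> after flatten(2): (26, 398, 2232)
Output shape: (26, 2232, 398)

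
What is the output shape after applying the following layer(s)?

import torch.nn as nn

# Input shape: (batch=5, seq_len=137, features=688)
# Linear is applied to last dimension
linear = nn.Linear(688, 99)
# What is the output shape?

Input shape: (5, 137, 688)
Output shape: (5, 137, 99)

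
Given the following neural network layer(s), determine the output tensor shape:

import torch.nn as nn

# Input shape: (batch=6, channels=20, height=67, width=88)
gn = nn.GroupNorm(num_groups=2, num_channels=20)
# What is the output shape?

Input shape: (6, 20, 67, 88)
Output shape: (6, 20, 67, 88)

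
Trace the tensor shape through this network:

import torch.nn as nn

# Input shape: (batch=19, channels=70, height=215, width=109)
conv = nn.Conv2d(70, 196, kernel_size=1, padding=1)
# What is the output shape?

Input shape: (19, 70, 215, 109)
Output shape: (19, 196, 217, 111)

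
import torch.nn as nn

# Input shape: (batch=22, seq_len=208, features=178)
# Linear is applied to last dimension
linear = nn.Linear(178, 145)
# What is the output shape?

Input shape: (22, 208, 178)
Output shape: (22, 208, 145)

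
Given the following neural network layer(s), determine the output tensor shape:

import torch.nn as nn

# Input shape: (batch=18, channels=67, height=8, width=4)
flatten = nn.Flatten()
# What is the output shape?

Input shape: (18, 67, 8, 4)
Output shape: (18, 2144)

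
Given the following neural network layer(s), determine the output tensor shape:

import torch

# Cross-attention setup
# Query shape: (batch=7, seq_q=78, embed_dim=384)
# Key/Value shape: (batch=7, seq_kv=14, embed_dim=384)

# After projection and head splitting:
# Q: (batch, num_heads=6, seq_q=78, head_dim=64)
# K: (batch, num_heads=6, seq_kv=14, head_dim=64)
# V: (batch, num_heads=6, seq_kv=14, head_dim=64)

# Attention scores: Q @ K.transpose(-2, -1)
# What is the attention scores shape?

Input shape: (7, 78, 384)
Output shape: (7, 6, 78, 14)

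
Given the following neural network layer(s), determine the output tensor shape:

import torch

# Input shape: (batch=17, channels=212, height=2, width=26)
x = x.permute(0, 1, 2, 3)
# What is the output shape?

Input shape: (17, 212, 2, 26)
Output shape: (17, 212, 2, 26)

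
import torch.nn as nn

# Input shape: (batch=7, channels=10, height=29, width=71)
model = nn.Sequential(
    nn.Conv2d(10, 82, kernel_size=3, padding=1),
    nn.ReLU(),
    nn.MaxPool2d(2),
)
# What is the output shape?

Input shape: (7, 10, 29, 71)
  -> after Conv2d: (7, 82, 29, 71)
  -> after ReLU: (7, 82, 29, 71)
Output shape: (7, 82, 14, 35)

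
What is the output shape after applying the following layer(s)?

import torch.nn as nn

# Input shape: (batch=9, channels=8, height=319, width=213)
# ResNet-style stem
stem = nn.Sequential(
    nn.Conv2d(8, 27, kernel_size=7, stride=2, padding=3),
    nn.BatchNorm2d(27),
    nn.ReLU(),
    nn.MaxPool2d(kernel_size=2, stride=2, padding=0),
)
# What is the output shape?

Input shape: (9, 8, 319, 213)
  -> after Conv2d 7x7 stride=2: (9, 27, 160, 107)
Output shape: (9, 27, 80, 53)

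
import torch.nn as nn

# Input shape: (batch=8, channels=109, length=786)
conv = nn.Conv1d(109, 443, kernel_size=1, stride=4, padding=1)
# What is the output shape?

Input shape: (8, 109, 786)
Output shape: (8, 443, 197)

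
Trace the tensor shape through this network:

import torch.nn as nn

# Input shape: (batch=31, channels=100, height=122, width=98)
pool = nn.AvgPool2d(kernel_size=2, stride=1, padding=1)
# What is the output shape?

Input shape: (31, 100, 122, 98)
Output shape: (31, 100, 123, 99)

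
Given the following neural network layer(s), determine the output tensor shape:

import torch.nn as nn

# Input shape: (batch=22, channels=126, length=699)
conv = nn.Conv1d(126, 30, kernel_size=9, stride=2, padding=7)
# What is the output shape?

Input shape: (22, 126, 699)
Output shape: (22, 30, 353)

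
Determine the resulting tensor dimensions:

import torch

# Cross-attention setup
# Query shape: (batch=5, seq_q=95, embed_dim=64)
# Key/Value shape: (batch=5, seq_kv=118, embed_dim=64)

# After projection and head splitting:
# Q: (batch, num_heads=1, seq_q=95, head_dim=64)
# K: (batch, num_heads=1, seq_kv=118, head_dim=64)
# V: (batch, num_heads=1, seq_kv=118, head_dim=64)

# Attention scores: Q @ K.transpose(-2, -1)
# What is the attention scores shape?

Input shape: (5, 95, 64)
Output shape: (5, 1, 95, 118)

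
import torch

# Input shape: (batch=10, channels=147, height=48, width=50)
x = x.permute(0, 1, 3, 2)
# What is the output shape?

Input shape: (10, 147, 48, 50)
Output shape: (10, 147, 50, 48)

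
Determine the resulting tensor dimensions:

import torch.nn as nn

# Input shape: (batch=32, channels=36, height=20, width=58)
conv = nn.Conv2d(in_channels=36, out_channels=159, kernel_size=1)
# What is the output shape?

Input shape: (32, 36, 20, 58)
Output shape: (32, 159, 20, 58)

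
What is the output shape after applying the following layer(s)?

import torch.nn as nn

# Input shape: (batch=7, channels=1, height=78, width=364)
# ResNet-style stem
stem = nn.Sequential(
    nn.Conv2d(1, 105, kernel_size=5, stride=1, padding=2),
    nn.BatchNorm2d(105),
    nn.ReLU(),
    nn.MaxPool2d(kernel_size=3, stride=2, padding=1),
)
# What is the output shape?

Input shape: (7, 1, 78, 364)
  -> after Conv2d 5x5 stride=1: (7, 105, 78, 364)
Output shape: (7, 105, 39, 182)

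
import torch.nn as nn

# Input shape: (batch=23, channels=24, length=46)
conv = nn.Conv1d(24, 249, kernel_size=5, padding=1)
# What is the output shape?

Input shape: (23, 24, 46)
Output shape: (23, 249, 44)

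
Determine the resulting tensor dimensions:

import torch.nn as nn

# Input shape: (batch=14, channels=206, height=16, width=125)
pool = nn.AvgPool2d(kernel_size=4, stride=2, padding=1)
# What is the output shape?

Input shape: (14, 206, 16, 125)
Output shape: (14, 206, 8, 62)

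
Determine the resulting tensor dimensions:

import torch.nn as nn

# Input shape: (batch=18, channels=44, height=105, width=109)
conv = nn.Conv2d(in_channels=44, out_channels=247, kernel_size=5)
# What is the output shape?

Input shape: (18, 44, 105, 109)
Output shape: (18, 247, 101, 105)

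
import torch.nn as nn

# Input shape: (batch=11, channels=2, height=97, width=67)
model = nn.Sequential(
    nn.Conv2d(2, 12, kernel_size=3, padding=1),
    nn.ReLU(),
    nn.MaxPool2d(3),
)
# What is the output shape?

Input shape: (11, 2, 97, 67)
  -> after Conv2d: (11, 12, 97, 67)
  -> after ReLU: (11, 12, 97, 67)
Output shape: (11, 12, 32, 22)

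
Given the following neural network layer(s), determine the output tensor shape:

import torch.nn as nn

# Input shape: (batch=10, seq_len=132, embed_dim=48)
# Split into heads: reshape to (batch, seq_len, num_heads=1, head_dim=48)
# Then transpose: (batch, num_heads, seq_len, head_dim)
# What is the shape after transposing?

Input shape: (10, 132, 48)
  -> after reshape: (10, 132, 1, 48)
Output shape: (10, 1, 132, 48)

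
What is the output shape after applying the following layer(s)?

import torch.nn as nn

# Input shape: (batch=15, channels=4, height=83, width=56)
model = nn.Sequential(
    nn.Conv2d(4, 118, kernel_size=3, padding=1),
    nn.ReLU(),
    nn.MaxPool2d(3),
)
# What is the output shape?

Input shape: (15, 4, 83, 56)
  -> after Conv2d: (15, 118, 83, 56)
  -> after ReLU: (15, 118, 83, 56)
Output shape: (15, 118, 27, 18)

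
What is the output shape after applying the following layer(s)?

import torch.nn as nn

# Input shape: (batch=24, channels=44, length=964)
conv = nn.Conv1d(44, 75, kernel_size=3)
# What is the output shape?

Input shape: (24, 44, 964)
Output shape: (24, 75, 962)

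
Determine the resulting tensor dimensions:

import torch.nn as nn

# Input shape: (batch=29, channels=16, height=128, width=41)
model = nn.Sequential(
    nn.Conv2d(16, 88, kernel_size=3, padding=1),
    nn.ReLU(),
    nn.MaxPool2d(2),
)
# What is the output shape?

Input shape: (29, 16, 128, 41)
  -> after Conv2d: (29, 88, 128, 41)
  -> after ReLU: (29, 88, 128, 41)
Output shape: (29, 88, 64, 20)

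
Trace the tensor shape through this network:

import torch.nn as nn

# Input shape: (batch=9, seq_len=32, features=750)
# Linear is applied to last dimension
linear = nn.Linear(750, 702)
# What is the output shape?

Input shape: (9, 32, 750)
Output shape: (9, 32, 702)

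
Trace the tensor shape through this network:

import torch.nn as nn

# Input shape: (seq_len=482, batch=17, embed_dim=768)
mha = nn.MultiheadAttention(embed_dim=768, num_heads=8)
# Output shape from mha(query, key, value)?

Input shape: (482, 17, 768)
Output shape: (482, 17, 768)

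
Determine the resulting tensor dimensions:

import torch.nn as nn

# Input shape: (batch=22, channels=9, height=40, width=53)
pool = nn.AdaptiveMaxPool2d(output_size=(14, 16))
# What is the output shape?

Input shape: (22, 9, 40, 53)
Output shape: (22, 9, 14, 16)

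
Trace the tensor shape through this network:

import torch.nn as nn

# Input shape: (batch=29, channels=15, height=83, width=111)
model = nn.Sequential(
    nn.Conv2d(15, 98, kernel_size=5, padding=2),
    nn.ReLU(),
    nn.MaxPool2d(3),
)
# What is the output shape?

Input shape: (29, 15, 83, 111)
  -> after Conv2d: (29, 98, 83, 111)
  -> after ReLU: (29, 98, 83, 111)
Output shape: (29, 98, 27, 37)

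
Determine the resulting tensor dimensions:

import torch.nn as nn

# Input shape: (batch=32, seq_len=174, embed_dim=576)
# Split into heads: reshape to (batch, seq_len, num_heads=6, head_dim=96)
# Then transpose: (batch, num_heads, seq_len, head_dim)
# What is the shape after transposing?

Input shape: (32, 174, 576)
  -> after reshape: (32, 174, 6, 96)
Output shape: (32, 6, 174, 96)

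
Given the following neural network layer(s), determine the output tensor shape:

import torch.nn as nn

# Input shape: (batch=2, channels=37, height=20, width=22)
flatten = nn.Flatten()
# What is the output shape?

Input shape: (2, 37, 20, 22)
Output shape: (2, 16280)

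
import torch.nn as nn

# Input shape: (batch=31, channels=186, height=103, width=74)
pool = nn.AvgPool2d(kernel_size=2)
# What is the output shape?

Input shape: (31, 186, 103, 74)
Output shape: (31, 186, 51, 37)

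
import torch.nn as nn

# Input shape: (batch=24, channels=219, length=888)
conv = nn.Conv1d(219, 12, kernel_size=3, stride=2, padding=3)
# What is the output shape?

Input shape: (24, 219, 888)
Output shape: (24, 12, 446)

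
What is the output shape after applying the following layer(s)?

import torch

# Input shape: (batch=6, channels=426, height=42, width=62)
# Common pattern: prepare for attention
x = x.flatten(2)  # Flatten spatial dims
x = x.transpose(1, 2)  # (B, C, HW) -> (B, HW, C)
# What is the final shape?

Input shape: (6, 426, 42, 62)
  -> after flatten(2): (6, 426, 2604)
Output shape: (6, 2604, 426)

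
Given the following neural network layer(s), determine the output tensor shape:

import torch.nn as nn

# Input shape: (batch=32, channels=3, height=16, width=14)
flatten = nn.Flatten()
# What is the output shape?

Input shape: (32, 3, 16, 14)
Output shape: (32, 672)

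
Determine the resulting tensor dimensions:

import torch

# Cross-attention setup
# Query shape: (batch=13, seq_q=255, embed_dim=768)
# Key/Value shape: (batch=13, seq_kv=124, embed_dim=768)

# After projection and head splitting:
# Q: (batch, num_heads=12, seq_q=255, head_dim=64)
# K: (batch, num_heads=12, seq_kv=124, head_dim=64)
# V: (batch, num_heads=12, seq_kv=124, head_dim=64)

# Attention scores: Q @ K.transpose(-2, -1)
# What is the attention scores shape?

Input shape: (13, 255, 768)
Output shape: (13, 12, 255, 124)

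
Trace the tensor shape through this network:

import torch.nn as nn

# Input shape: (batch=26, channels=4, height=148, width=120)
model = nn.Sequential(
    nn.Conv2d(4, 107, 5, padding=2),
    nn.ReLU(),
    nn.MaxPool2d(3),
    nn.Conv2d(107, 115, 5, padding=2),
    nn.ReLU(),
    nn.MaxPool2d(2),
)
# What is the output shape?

Input shape: (26, 4, 148, 120)
  -> after first Conv2d: (26, 107, 148, 120)
  -> after first MaxPool2d: (26, 107, 49, 40)
  -> after second Conv2d: (26, 115, 49, 40)
Output shape: (26, 115, 24, 20)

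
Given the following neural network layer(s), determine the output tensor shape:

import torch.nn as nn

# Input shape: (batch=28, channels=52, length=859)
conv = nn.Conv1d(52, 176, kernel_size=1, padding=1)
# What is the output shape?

Input shape: (28, 52, 859)
Output shape: (28, 176, 861)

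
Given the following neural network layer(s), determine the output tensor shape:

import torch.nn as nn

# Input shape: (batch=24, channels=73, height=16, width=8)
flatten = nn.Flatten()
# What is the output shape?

Input shape: (24, 73, 16, 8)
Output shape: (24, 9344)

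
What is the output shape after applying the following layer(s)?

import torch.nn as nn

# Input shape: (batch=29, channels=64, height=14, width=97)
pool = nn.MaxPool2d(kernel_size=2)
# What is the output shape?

Input shape: (29, 64, 14, 97)
Output shape: (29, 64, 7, 48)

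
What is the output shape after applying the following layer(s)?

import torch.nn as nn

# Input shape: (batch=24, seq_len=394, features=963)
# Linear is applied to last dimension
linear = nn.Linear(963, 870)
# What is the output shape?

Input shape: (24, 394, 963)
Output shape: (24, 394, 870)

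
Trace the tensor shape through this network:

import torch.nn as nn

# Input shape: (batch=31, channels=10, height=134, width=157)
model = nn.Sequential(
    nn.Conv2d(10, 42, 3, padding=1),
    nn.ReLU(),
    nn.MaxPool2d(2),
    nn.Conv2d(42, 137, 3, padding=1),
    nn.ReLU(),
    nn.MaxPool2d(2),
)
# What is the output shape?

Input shape: (31, 10, 134, 157)
  -> after first Conv2d: (31, 42, 134, 157)
  -> after first MaxPool2d: (31, 42, 67, 78)
  -> after second Conv2d: (31, 137, 67, 78)
Output shape: (31, 137, 33, 39)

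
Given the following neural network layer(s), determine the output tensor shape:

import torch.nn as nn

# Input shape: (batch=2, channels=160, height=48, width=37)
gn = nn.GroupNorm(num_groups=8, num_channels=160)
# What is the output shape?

Input shape: (2, 160, 48, 37)
Output shape: (2, 160, 48, 37)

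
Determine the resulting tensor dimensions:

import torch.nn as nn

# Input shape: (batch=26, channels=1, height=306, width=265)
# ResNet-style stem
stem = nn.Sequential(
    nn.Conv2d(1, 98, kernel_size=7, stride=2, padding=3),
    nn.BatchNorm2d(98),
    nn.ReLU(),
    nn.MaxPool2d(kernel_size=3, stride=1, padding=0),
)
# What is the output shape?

Input shape: (26, 1, 306, 265)
  -> after Conv2d 7x7 stride=2: (26, 98, 153, 133)
Output shape: (26, 98, 151, 131)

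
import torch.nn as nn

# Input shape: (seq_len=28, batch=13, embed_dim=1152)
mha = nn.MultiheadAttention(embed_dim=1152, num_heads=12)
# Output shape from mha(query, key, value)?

Input shape: (28, 13, 1152)
Output shape: (28, 13, 1152)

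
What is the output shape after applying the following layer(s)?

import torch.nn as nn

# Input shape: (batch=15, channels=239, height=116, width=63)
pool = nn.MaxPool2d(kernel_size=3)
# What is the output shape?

Input shape: (15, 239, 116, 63)
Output shape: (15, 239, 38, 21)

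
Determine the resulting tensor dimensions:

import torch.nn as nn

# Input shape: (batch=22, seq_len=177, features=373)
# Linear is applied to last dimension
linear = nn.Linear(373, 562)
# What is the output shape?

Input shape: (22, 177, 373)
Output shape: (22, 177, 562)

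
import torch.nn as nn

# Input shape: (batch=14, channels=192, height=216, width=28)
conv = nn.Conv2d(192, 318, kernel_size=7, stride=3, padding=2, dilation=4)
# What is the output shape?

Input shape: (14, 192, 216, 28)
Output shape: (14, 318, 66, 3)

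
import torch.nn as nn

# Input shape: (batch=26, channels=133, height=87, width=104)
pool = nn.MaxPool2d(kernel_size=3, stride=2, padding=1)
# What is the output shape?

Input shape: (26, 133, 87, 104)
Output shape: (26, 133, 44, 52)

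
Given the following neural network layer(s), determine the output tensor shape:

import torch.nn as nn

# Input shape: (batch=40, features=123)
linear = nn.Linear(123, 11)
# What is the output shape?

Input shape: (40, 123)
Output shape: (40, 11)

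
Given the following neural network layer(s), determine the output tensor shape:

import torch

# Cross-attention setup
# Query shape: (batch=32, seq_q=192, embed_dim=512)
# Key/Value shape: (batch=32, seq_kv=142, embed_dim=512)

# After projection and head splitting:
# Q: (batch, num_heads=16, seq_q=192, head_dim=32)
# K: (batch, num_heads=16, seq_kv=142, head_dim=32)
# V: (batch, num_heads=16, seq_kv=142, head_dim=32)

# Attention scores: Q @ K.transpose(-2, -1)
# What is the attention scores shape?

Input shape: (32, 192, 512)
Output shape: (32, 16, 192, 142)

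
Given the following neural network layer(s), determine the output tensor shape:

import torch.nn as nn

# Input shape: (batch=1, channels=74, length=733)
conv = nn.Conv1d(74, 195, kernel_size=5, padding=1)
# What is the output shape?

Input shape: (1, 74, 733)
Output shape: (1, 195, 731)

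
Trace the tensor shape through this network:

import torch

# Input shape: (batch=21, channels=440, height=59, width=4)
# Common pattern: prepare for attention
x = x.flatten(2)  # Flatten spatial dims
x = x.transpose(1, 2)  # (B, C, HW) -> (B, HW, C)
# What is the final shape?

Input shape: (21, 440, 59, 4)
  -> after flatten(2): (21, 440, 236)
Output shape: (21, 236, 440)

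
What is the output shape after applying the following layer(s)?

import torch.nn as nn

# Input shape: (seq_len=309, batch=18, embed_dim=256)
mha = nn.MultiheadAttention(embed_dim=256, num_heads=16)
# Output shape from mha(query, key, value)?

Input shape: (309, 18, 256)
Output shape: (309, 18, 256)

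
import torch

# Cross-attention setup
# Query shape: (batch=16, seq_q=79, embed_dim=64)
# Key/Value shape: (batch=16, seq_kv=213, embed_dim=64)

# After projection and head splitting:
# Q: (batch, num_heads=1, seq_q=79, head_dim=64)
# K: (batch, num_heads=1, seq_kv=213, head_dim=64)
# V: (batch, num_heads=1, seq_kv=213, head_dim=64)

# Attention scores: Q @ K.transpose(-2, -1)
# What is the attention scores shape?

Input shape: (16, 79, 64)
Output shape: (16, 1, 79, 213)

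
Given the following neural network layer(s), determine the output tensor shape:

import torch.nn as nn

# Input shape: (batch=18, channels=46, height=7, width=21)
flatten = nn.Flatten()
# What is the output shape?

Input shape: (18, 46, 7, 21)
Output shape: (18, 6762)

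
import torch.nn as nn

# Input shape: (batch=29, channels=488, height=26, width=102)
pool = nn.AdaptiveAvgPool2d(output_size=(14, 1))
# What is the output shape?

Input shape: (29, 488, 26, 102)
Output shape: (29, 488, 14, 1)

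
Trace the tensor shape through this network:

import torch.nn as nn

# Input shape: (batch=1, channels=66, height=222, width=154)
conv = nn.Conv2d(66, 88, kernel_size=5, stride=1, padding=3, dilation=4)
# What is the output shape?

Input shape: (1, 66, 222, 154)
Output shape: (1, 88, 212, 144)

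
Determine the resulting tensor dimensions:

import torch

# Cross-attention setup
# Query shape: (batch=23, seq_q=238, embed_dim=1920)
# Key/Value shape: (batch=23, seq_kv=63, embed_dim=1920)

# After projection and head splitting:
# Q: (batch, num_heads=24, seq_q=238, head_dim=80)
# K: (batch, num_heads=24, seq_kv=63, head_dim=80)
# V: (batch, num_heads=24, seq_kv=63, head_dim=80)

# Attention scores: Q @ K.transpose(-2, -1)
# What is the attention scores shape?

Input shape: (23, 238, 1920)
Output shape: (23, 24, 238, 63)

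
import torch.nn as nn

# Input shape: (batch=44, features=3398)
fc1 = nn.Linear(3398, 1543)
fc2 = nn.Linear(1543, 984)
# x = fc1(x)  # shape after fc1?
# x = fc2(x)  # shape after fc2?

Input shape: (44, 3398)
  -> after fc1: (44, 1543)
Output shape: (44, 984)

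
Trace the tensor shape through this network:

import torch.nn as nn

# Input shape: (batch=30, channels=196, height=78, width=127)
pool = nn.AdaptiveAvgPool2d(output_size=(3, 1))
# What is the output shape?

Input shape: (30, 196, 78, 127)
Output shape: (30, 196, 3, 1)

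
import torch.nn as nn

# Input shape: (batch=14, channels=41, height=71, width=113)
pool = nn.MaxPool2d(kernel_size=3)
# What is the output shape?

Input shape: (14, 41, 71, 113)
Output shape: (14, 41, 23, 37)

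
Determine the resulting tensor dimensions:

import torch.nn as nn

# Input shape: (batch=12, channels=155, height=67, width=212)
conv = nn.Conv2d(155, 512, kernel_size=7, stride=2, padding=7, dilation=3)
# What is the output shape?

Input shape: (12, 155, 67, 212)
Output shape: (12, 512, 32, 104)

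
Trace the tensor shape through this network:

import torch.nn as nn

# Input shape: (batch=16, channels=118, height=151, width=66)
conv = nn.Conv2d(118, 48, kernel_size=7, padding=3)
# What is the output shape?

Input shape: (16, 118, 151, 66)
Output shape: (16, 48, 151, 66)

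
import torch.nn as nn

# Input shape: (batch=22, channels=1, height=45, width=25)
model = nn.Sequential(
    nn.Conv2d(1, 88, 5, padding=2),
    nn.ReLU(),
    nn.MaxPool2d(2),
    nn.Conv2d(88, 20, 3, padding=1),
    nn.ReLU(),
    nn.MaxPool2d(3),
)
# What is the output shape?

Input shape: (22, 1, 45, 25)
  -> after first Conv2d: (22, 88, 45, 25)
  -> after first MaxPool2d: (22, 88, 22, 12)
  -> after second Conv2d: (22, 20, 22, 12)
Output shape: (22, 20, 7, 4)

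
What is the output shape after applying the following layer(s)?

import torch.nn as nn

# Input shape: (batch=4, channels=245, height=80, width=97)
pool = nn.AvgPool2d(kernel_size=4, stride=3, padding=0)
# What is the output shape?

Input shape: (4, 245, 80, 97)
Output shape: (4, 245, 26, 32)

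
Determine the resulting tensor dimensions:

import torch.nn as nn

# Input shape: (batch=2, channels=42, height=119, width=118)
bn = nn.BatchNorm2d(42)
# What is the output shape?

Input shape: (2, 42, 119, 118)
Output shape: (2, 42, 119, 118)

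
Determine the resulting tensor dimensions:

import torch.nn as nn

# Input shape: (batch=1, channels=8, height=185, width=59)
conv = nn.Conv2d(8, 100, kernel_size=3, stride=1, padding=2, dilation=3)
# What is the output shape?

Input shape: (1, 8, 185, 59)
Output shape: (1, 100, 183, 57)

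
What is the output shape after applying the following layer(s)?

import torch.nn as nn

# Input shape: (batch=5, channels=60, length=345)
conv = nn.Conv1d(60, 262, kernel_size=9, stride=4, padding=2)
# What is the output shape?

Input shape: (5, 60, 345)
Output shape: (5, 262, 86)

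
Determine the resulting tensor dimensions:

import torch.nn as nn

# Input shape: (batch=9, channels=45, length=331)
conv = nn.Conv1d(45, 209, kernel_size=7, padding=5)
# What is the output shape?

Input shape: (9, 45, 331)
Output shape: (9, 209, 335)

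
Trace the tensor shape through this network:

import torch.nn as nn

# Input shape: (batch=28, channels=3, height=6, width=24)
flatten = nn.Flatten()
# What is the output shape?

Input shape: (28, 3, 6, 24)
Output shape: (28, 432)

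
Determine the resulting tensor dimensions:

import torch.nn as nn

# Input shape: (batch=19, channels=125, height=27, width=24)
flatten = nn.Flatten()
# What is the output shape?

Input shape: (19, 125, 27, 24)
Output shape: (19, 81000)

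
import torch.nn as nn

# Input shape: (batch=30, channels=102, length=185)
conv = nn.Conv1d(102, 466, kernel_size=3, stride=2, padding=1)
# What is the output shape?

Input shape: (30, 102, 185)
Output shape: (30, 466, 93)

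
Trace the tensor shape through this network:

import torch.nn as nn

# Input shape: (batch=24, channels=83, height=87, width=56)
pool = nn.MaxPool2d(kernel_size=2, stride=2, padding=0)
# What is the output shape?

Input shape: (24, 83, 87, 56)
Output shape: (24, 83, 43, 28)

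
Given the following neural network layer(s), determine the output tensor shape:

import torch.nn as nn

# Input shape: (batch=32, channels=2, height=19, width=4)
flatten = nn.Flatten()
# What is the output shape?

Input shape: (32, 2, 19, 4)
Output shape: (32, 152)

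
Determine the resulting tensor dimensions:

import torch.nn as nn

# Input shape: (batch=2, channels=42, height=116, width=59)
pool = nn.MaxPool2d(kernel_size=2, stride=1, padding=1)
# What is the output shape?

Input shape: (2, 42, 116, 59)
Output shape: (2, 42, 117, 60)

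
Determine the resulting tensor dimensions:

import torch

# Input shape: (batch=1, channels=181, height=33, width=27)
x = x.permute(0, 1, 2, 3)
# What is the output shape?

Input shape: (1, 181, 33, 27)
Output shape: (1, 181, 33, 27)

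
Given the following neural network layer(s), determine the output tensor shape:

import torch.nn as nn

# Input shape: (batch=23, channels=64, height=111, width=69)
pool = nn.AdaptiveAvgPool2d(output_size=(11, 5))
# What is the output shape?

Input shape: (23, 64, 111, 69)
Output shape: (23, 64, 11, 5)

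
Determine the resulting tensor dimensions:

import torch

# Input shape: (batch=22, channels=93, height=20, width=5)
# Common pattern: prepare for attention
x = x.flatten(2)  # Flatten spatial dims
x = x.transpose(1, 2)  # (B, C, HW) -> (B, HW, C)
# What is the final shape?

Input shape: (22, 93, 20, 5)
  -> after flatten(2): (22, 93, 100)
Output shape: (22, 100, 93)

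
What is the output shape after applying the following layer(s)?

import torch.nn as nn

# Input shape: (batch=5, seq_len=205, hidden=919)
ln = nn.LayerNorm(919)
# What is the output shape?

Input shape: (5, 205, 919)
Output shape: (5, 205, 919)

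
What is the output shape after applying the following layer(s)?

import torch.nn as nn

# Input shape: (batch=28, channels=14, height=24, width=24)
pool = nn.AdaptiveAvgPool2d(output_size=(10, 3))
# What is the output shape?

Input shape: (28, 14, 24, 24)
Output shape: (28, 14, 10, 3)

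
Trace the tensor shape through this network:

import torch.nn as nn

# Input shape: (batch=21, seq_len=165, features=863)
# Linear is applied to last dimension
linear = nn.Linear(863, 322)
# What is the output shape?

Input shape: (21, 165, 863)
Output shape: (21, 165, 322)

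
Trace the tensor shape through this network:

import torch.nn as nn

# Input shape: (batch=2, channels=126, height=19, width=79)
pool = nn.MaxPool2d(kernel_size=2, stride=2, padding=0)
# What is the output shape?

Input shape: (2, 126, 19, 79)
Output shape: (2, 126, 9, 39)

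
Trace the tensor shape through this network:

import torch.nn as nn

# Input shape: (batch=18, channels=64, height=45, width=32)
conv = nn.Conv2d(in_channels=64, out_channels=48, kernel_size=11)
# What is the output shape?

Input shape: (18, 64, 45, 32)
Output shape: (18, 48, 35, 22)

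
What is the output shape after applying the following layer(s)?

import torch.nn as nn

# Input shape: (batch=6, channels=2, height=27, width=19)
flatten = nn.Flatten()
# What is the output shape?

Input shape: (6, 2, 27, 19)
Output shape: (6, 1026)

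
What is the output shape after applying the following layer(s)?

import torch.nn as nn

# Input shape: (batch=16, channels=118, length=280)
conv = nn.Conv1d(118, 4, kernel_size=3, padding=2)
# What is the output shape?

Input shape: (16, 118, 280)
Output shape: (16, 4, 282)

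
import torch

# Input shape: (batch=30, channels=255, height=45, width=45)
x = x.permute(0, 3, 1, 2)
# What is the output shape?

Input shape: (30, 255, 45, 45)
Output shape: (30, 45, 255, 45)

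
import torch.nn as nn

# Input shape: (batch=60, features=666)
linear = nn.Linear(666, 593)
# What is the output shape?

Input shape: (60, 666)
Output shape: (60, 593)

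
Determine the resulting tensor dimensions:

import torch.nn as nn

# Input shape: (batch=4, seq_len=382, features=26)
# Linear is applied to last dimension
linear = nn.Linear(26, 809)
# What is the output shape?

Input shape: (4, 382, 26)
Output shape: (4, 382, 809)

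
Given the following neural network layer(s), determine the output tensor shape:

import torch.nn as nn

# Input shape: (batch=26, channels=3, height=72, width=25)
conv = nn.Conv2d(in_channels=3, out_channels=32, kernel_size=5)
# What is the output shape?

Input shape: (26, 3, 72, 25)
Output shape: (26, 32, 68, 21)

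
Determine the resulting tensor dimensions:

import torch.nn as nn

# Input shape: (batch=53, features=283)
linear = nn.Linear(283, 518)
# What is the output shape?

Input shape: (53, 283)
Output shape: (53, 518)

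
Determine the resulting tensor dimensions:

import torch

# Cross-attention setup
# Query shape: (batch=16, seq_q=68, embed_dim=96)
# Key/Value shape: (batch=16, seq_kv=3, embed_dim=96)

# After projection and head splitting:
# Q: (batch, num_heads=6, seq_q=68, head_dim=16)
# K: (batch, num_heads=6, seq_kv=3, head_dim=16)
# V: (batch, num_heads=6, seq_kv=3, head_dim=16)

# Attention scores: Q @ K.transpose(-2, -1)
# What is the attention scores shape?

Input shape: (16, 68, 96)
Output shape: (16, 6, 68, 3)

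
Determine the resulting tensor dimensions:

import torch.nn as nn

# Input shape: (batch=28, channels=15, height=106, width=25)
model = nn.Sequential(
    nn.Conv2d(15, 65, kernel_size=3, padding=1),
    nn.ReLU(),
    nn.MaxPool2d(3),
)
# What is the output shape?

Input shape: (28, 15, 106, 25)
  -> after Conv2d: (28, 65, 106, 25)
  -> after ReLU: (28, 65, 106, 25)
Output shape: (28, 65, 35, 8)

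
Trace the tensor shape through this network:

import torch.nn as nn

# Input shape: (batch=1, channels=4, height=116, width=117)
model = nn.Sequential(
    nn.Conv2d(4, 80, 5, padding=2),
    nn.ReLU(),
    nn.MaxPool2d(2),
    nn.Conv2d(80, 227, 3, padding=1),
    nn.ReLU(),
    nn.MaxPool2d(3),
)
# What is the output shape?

Input shape: (1, 4, 116, 117)
  -> after first Conv2d: (1, 80, 116, 117)
  -> after first MaxPool2d: (1, 80, 58, 58)
  -> after second Conv2d: (1, 227, 58, 58)
Output shape: (1, 227, 19, 19)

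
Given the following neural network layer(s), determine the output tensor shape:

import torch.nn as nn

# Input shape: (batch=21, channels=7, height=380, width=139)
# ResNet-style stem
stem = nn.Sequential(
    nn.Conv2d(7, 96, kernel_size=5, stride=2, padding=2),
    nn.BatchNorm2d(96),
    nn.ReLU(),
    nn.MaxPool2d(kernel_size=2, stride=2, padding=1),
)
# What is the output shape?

Input shape: (21, 7, 380, 139)
  -> after Conv2d 5x5 stride=2: (21, 96, 190, 70)
Output shape: (21, 96, 96, 36)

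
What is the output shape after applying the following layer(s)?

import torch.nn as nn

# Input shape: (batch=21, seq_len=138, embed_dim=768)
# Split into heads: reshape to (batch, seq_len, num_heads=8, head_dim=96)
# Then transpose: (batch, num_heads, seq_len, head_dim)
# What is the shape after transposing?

Input shape: (21, 138, 768)
  -> after reshape: (21, 138, 8, 96)
Output shape: (21, 8, 138, 96)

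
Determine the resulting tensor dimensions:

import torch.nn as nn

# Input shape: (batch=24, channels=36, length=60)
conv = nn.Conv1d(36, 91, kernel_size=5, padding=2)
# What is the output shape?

Input shape: (24, 36, 60)
Output shape: (24, 91, 60)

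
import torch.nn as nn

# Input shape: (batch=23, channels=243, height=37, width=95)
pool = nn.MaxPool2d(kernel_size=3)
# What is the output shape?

Input shape: (23, 243, 37, 95)
Output shape: (23, 243, 12, 31)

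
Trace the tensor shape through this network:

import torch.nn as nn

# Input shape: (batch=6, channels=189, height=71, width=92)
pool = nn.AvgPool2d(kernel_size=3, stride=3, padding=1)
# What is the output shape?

Input shape: (6, 189, 71, 92)
Output shape: (6, 189, 24, 31)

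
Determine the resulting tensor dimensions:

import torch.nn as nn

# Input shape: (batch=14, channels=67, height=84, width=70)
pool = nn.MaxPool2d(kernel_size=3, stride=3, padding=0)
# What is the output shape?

Input shape: (14, 67, 84, 70)
Output shape: (14, 67, 28, 23)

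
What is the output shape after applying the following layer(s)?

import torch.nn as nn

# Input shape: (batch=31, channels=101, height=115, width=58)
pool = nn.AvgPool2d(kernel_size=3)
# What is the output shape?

Input shape: (31, 101, 115, 58)
Output shape: (31, 101, 38, 19)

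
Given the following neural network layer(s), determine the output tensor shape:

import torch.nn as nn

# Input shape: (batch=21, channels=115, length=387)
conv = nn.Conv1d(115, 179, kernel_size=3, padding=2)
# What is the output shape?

Input shape: (21, 115, 387)
Output shape: (21, 179, 389)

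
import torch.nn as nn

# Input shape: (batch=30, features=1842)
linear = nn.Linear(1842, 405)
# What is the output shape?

Input shape: (30, 1842)
Output shape: (30, 405)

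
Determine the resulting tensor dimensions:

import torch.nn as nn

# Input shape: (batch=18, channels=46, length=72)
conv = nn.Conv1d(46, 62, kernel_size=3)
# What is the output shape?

Input shape: (18, 46, 72)
Output shape: (18, 62, 70)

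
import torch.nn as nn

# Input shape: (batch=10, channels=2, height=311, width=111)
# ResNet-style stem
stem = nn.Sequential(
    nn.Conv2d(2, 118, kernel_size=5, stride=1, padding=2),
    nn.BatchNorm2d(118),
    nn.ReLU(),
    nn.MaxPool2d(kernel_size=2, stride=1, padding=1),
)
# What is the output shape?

Input shape: (10, 2, 311, 111)
  -> after Conv2d 5x5 stride=1: (10, 118, 311, 111)
Output shape: (10, 118, 312, 112)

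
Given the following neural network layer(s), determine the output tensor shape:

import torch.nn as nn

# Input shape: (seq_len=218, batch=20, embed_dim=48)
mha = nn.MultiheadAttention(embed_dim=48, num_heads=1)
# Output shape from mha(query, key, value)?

Input shape: (218, 20, 48)
Output shape: (218, 20, 48)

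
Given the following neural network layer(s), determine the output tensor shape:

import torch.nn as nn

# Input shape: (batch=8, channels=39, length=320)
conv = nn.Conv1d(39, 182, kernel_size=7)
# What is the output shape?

Input shape: (8, 39, 320)
Output shape: (8, 182, 314)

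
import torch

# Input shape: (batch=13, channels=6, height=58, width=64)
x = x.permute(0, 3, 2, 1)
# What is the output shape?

Input shape: (13, 6, 58, 64)
Output shape: (13, 64, 58, 6)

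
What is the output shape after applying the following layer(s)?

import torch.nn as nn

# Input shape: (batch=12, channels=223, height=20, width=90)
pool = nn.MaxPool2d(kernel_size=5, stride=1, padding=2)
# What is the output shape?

Input shape: (12, 223, 20, 90)
Output shape: (12, 223, 20, 90)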